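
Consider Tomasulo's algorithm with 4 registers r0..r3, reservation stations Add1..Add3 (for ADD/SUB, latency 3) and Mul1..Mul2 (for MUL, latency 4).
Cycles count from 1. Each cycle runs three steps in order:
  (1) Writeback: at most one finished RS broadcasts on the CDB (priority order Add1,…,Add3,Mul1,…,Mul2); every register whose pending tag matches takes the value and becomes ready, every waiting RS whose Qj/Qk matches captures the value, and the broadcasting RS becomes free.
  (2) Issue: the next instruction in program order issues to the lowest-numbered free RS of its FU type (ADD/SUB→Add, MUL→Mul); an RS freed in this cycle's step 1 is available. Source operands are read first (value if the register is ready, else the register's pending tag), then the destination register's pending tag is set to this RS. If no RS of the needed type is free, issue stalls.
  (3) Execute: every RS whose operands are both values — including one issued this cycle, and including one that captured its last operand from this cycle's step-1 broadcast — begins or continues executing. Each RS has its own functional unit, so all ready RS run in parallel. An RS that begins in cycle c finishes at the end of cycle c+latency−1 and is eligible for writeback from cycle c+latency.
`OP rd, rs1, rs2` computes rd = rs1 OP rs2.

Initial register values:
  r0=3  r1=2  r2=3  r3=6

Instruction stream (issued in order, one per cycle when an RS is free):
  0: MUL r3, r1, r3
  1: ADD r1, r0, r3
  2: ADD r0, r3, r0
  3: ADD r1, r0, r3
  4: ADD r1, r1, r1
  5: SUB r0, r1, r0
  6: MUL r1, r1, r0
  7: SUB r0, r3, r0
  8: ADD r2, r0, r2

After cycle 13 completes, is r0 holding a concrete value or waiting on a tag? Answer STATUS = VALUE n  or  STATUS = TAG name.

c1: issue MUL r3<-Mul1 | r0:3,r1:2,r2:3,r3:Mul1
c2: issue ADD r1<-Add1 | r0:3,r1:Add1,r2:3,r3:Mul1
c3: issue ADD r0<-Add2 | r0:Add2,r1:Add1,r2:3,r3:Mul1
c4: issue ADD r1<-Add3 | r0:Add2,r1:Add3,r2:3,r3:Mul1
c5: CDB Mul1=12; stall | r0:Add2,r1:Add3,r2:3,r3:12
c6: stall | r0:Add2,r1:Add3,r2:3,r3:12
c7: stall | r0:Add2,r1:Add3,r2:3,r3:12
c8: CDB Add1=15; issue ADD r1<-Add1 | r0:Add2,r1:Add1,r2:3,r3:12
c9: CDB Add2=15; issue SUB r0<-Add2 | r0:Add2,r1:Add1,r2:3,r3:12
c10: issue MUL r1<-Mul1 | r0:Add2,r1:Mul1,r2:3,r3:12
c11: stall | r0:Add2,r1:Mul1,r2:3,r3:12
c12: CDB Add3=27; issue SUB r0<-Add3 | r0:Add3,r1:Mul1,r2:3,r3:12
c13: stall | r0:Add3,r1:Mul1,r2:3,r3:12

STATUS = TAG Add3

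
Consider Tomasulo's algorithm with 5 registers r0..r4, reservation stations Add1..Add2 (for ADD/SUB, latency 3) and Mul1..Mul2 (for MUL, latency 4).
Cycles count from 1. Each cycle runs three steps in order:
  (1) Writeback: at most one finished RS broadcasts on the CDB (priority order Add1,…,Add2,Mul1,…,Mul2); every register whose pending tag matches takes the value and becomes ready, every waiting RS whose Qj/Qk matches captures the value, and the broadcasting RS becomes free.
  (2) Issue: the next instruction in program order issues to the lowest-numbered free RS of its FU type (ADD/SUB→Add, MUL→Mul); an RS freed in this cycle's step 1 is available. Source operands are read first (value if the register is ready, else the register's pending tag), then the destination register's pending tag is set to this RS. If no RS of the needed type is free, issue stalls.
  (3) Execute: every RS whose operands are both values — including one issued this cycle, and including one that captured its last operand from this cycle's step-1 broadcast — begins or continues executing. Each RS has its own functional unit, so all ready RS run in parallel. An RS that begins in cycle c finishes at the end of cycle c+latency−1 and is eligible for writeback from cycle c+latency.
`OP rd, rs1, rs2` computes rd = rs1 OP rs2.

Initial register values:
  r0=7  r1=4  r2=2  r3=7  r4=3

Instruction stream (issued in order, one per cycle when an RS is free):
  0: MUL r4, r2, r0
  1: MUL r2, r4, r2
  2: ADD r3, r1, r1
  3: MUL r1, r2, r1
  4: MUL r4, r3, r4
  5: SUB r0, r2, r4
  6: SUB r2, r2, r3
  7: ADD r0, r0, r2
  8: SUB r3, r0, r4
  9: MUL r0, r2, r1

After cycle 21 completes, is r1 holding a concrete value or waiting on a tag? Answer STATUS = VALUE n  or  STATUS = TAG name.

STATUS = VALUE 112

c1: issue MUL r4<-Mul1 | r0:7,r1:4,r2:2,r3:7,r4:Mul1
c2: issue MUL r2<-Mul2 | r0:7,r1:4,r2:Mul2,r3:7,r4:Mul1
c3: issue ADD r3<-Add1 | r0:7,r1:4,r2:Mul2,r3:Add1,r4:Mul1
c4: stall | r0:7,r1:4,r2:Mul2,r3:Add1,r4:Mul1
c5: CDB Mul1=14; issue MUL r1<-Mul1 | r0:7,r1:Mul1,r2:Mul2,r3:Add1,r4:14
c6: CDB Add1=8; stall | r0:7,r1:Mul1,r2:Mul2,r3:8,r4:14
c7: stall | r0:7,r1:Mul1,r2:Mul2,r3:8,r4:14
c8: stall | r0:7,r1:Mul1,r2:Mul2,r3:8,r4:14
c9: CDB Mul2=28; issue MUL r4<-Mul2 | r0:7,r1:Mul1,r2:28,r3:8,r4:Mul2
c10: issue SUB r0<-Add1 | r0:Add1,r1:Mul1,r2:28,r3:8,r4:Mul2
c11: issue SUB r2<-Add2 | r0:Add1,r1:Mul1,r2:Add2,r3:8,r4:Mul2
c12: stall | r0:Add1,r1:Mul1,r2:Add2,r3:8,r4:Mul2
c13: CDB Mul1=112; stall | r0:Add1,r1:112,r2:Add2,r3:8,r4:Mul2
c14: CDB Add2=20; issue ADD r0<-Add2 | r0:Add2,r1:112,r2:20,r3:8,r4:Mul2
c15: CDB Mul2=112; stall | r0:Add2,r1:112,r2:20,r3:8,r4:112
c16: stall | r0:Add2,r1:112,r2:20,r3:8,r4:112
c17: stall | r0:Add2,r1:112,r2:20,r3:8,r4:112
c18: CDB Add1=-84; issue SUB r3<-Add1 | r0:Add2,r1:112,r2:20,r3:Add1,r4:112
c19: issue MUL r0<-Mul1 | r0:Mul1,r1:112,r2:20,r3:Add1,r4:112
c20: - | r0:Mul1,r1:112,r2:20,r3:Add1,r4:112
c21: CDB Add2=-64 | r0:Mul1,r1:112,r2:20,r3:Add1,r4:112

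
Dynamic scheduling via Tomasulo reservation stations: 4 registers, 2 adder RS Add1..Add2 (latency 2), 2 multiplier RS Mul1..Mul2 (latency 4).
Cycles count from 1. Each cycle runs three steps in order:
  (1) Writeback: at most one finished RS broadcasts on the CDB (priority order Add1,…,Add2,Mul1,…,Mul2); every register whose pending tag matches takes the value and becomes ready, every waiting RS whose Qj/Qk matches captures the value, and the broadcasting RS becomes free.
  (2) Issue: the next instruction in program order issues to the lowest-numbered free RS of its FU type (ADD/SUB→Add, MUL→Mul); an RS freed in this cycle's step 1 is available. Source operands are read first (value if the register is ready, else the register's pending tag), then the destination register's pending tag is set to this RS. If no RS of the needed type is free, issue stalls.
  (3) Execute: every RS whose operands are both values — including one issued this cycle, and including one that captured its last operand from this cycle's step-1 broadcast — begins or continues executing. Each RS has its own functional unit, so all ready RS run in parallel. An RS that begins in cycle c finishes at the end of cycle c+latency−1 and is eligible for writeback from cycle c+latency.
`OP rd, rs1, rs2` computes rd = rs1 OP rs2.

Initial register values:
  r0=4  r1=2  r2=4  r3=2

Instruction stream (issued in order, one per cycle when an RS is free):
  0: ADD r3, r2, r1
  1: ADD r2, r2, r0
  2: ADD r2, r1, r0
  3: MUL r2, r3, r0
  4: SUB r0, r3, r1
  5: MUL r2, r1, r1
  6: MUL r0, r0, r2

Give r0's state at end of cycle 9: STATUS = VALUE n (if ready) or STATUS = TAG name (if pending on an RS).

c1: issue ADD r3<-Add1 | r0:4,r1:2,r2:4,r3:Add1
c2: issue ADD r2<-Add2 | r0:4,r1:2,r2:Add2,r3:Add1
c3: CDB Add1=6; issue ADD r2<-Add1 | r0:4,r1:2,r2:Add1,r3:6
c4: CDB Add2=8; issue MUL r2<-Mul1 | r0:4,r1:2,r2:Mul1,r3:6
c5: CDB Add1=6; issue SUB r0<-Add1 | r0:Add1,r1:2,r2:Mul1,r3:6
c6: issue MUL r2<-Mul2 | r0:Add1,r1:2,r2:Mul2,r3:6
c7: CDB Add1=4; stall | r0:4,r1:2,r2:Mul2,r3:6
c8: CDB Mul1=24; issue MUL r0<-Mul1 | r0:Mul1,r1:2,r2:Mul2,r3:6
c9: - | r0:Mul1,r1:2,r2:Mul2,r3:6

STATUS = TAG Mul1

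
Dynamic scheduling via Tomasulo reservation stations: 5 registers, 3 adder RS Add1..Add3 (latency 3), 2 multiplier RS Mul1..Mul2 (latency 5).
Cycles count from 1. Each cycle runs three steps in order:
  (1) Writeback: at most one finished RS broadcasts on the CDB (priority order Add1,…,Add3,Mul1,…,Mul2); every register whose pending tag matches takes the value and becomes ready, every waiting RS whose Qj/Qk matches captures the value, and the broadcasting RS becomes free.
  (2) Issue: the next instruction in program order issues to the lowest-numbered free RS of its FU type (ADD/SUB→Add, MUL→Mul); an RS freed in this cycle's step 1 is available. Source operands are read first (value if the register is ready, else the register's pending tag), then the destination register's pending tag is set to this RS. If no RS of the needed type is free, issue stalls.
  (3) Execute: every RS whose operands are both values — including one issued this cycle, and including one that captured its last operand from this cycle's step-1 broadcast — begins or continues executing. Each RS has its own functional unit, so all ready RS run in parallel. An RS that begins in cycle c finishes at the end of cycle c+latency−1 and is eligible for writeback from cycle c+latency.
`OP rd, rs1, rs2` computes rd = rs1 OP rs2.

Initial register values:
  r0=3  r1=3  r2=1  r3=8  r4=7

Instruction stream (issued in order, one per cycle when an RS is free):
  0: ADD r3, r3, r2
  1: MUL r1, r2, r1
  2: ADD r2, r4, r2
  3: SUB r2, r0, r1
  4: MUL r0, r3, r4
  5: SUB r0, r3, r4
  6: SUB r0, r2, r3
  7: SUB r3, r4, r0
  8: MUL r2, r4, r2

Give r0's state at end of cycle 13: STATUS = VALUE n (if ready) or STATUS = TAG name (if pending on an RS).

STATUS = VALUE -9

  c1: issue ADD r3<-Add1  regs: r0:3,r1:3,r2:1,r3:Add1,r4:7
  c2: issue MUL r1<-Mul1  regs: r0:3,r1:Mul1,r2:1,r3:Add1,r4:7
  c3: issue ADD r2<-Add2  regs: r0:3,r1:Mul1,r2:Add2,r3:Add1,r4:7
  c4: CDB Add1=9; issue SUB r2<-Add1  regs: r0:3,r1:Mul1,r2:Add1,r3:9,r4:7
  c5: issue MUL r0<-Mul2  regs: r0:Mul2,r1:Mul1,r2:Add1,r3:9,r4:7
  c6: CDB Add2=8; issue SUB r0<-Add2  regs: r0:Add2,r1:Mul1,r2:Add1,r3:9,r4:7
  c7: CDB Mul1=3; issue SUB r0<-Add3  regs: r0:Add3,r1:3,r2:Add1,r3:9,r4:7
  c8: stall  regs: r0:Add3,r1:3,r2:Add1,r3:9,r4:7
  c9: CDB Add2=2; issue SUB r3<-Add2  regs: r0:Add3,r1:3,r2:Add1,r3:Add2,r4:7
  c10: CDB Add1=0; issue MUL r2<-Mul1  regs: r0:Add3,r1:3,r2:Mul1,r3:Add2,r4:7
  c11: CDB Mul2=63  regs: r0:Add3,r1:3,r2:Mul1,r3:Add2,r4:7
  c12: -  regs: r0:Add3,r1:3,r2:Mul1,r3:Add2,r4:7
  c13: CDB Add3=-9  regs: r0:-9,r1:3,r2:Mul1,r3:Add2,r4:7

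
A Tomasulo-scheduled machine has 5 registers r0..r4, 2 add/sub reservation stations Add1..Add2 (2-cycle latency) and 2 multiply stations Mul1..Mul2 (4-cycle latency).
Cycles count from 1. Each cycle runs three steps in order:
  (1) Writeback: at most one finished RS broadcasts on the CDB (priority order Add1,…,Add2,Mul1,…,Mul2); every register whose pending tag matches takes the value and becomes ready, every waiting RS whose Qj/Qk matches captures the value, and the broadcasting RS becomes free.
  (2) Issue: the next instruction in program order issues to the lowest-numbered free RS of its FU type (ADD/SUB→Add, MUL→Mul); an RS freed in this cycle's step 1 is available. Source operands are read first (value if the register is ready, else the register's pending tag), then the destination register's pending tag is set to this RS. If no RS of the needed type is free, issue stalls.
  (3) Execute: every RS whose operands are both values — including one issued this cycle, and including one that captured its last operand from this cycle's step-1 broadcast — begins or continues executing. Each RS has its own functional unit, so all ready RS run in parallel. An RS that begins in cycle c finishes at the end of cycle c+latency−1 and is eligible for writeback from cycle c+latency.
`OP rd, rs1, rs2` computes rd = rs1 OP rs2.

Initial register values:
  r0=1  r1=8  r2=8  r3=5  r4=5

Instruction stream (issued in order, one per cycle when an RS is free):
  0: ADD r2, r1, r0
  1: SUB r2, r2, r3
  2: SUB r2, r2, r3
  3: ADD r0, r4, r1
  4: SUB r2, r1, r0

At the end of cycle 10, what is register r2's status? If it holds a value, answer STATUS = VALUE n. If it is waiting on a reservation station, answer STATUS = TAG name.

STATUS = VALUE -5

  c1: issue ADD r2<-Add1  regs: r0:1,r1:8,r2:Add1,r3:5,r4:5
  c2: issue SUB r2<-Add2  regs: r0:1,r1:8,r2:Add2,r3:5,r4:5
  c3: CDB Add1=9; issue SUB r2<-Add1  regs: r0:1,r1:8,r2:Add1,r3:5,r4:5
  c4: stall  regs: r0:1,r1:8,r2:Add1,r3:5,r4:5
  c5: CDB Add2=4; issue ADD r0<-Add2  regs: r0:Add2,r1:8,r2:Add1,r3:5,r4:5
  c6: stall  regs: r0:Add2,r1:8,r2:Add1,r3:5,r4:5
  c7: CDB Add1=-1; issue SUB r2<-Add1  regs: r0:Add2,r1:8,r2:Add1,r3:5,r4:5
  c8: CDB Add2=13  regs: r0:13,r1:8,r2:Add1,r3:5,r4:5
  c9: -  regs: r0:13,r1:8,r2:Add1,r3:5,r4:5
  c10: CDB Add1=-5  regs: r0:13,r1:8,r2:-5,r3:5,r4:5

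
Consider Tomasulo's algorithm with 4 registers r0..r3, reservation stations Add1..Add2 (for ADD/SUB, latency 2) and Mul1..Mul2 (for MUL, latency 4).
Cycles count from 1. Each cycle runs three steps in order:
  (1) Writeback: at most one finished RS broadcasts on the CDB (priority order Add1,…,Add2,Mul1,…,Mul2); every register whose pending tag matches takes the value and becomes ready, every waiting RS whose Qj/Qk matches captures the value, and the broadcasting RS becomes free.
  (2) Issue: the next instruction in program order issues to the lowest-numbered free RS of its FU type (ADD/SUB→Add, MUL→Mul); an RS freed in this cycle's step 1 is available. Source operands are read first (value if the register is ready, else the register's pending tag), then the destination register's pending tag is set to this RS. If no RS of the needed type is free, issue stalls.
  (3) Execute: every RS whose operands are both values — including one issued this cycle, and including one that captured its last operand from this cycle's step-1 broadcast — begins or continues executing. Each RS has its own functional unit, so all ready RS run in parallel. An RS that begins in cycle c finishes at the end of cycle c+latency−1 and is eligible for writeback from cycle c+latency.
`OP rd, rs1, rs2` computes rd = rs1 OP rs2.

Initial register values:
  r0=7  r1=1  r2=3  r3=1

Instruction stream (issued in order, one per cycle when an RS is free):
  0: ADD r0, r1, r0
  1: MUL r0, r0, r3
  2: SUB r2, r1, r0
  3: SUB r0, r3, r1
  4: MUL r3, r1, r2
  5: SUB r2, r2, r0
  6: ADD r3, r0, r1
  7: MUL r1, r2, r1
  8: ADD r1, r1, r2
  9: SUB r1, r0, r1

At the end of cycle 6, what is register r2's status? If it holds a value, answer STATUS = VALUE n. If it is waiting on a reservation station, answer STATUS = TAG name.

STATUS = TAG Add2

  c1: issue ADD r0<-Add1  regs: r0:Add1,r1:1,r2:3,r3:1
  c2: issue MUL r0<-Mul1  regs: r0:Mul1,r1:1,r2:3,r3:1
  c3: CDB Add1=8; issue SUB r2<-Add1  regs: r0:Mul1,r1:1,r2:Add1,r3:1
  c4: issue SUB r0<-Add2  regs: r0:Add2,r1:1,r2:Add1,r3:1
  c5: issue MUL r3<-Mul2  regs: r0:Add2,r1:1,r2:Add1,r3:Mul2
  c6: CDB Add2=0; issue SUB r2<-Add2  regs: r0:0,r1:1,r2:Add2,r3:Mul2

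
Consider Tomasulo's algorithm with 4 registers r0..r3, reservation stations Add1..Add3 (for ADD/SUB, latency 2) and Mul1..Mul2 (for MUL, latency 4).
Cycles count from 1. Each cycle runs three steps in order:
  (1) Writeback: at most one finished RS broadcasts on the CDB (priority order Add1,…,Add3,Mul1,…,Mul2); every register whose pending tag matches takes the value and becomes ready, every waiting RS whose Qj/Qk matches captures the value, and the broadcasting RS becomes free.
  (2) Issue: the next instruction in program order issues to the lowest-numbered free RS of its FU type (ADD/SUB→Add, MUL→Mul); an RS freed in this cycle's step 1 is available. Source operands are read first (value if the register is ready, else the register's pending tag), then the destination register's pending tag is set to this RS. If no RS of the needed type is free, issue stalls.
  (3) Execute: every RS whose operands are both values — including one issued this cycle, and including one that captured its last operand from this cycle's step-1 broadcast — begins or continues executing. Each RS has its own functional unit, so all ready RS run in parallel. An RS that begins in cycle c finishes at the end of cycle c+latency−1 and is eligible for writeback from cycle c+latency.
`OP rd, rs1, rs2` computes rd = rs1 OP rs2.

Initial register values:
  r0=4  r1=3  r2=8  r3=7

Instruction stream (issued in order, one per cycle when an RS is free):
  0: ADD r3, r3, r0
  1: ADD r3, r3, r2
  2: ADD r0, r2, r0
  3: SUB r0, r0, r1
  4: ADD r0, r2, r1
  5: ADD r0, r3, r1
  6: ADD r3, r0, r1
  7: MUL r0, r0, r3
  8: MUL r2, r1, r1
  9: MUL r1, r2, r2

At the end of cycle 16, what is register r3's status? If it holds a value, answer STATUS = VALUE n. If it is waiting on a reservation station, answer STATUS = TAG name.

cycle 1: issue ADD r3<-Add1 // r0:4,r1:3,r2:8,r3:Add1
cycle 2: issue ADD r3<-Add2 // r0:4,r1:3,r2:8,r3:Add2
cycle 3: CDB Add1=11; issue ADD r0<-Add1 // r0:Add1,r1:3,r2:8,r3:Add2
cycle 4: issue SUB r0<-Add3 // r0:Add3,r1:3,r2:8,r3:Add2
cycle 5: CDB Add1=12; issue ADD r0<-Add1 // r0:Add1,r1:3,r2:8,r3:Add2
cycle 6: CDB Add2=19; issue ADD r0<-Add2 // r0:Add2,r1:3,r2:8,r3:19
cycle 7: CDB Add1=11; issue ADD r3<-Add1 // r0:Add2,r1:3,r2:8,r3:Add1
cycle 8: CDB Add2=22; issue MUL r0<-Mul1 // r0:Mul1,r1:3,r2:8,r3:Add1
cycle 9: CDB Add3=9; issue MUL r2<-Mul2 // r0:Mul1,r1:3,r2:Mul2,r3:Add1
cycle 10: CDB Add1=25; stall // r0:Mul1,r1:3,r2:Mul2,r3:25
cycle 11: stall // r0:Mul1,r1:3,r2:Mul2,r3:25
cycle 12: stall // r0:Mul1,r1:3,r2:Mul2,r3:25
cycle 13: CDB Mul2=9; issue MUL r1<-Mul2 // r0:Mul1,r1:Mul2,r2:9,r3:25
cycle 14: CDB Mul1=550 // r0:550,r1:Mul2,r2:9,r3:25
cycle 15: - // r0:550,r1:Mul2,r2:9,r3:25
cycle 16: - // r0:550,r1:Mul2,r2:9,r3:25

STATUS = VALUE 25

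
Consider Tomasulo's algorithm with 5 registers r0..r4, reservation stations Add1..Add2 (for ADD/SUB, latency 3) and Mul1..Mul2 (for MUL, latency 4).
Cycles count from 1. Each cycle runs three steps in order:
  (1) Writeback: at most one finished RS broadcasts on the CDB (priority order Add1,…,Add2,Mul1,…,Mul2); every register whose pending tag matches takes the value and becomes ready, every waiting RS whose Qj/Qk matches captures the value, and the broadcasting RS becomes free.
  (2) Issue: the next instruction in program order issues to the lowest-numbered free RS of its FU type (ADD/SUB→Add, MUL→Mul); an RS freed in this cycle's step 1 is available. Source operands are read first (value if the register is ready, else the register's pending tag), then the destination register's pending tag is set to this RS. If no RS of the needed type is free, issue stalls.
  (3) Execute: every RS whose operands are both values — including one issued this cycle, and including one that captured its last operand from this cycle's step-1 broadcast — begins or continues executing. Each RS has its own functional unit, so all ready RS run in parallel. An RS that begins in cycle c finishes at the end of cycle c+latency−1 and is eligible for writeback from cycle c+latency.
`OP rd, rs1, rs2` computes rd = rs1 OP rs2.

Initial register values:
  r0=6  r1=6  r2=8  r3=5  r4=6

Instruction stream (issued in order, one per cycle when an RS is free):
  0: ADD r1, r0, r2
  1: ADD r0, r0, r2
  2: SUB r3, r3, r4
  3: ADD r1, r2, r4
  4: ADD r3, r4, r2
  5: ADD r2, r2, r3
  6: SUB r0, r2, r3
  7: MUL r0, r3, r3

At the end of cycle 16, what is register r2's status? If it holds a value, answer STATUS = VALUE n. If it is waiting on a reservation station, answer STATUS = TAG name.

c1: issue ADD r1<-Add1 | r0:6,r1:Add1,r2:8,r3:5,r4:6
c2: issue ADD r0<-Add2 | r0:Add2,r1:Add1,r2:8,r3:5,r4:6
c3: stall | r0:Add2,r1:Add1,r2:8,r3:5,r4:6
c4: CDB Add1=14; issue SUB r3<-Add1 | r0:Add2,r1:14,r2:8,r3:Add1,r4:6
c5: CDB Add2=14; issue ADD r1<-Add2 | r0:14,r1:Add2,r2:8,r3:Add1,r4:6
c6: stall | r0:14,r1:Add2,r2:8,r3:Add1,r4:6
c7: CDB Add1=-1; issue ADD r3<-Add1 | r0:14,r1:Add2,r2:8,r3:Add1,r4:6
c8: CDB Add2=14; issue ADD r2<-Add2 | r0:14,r1:14,r2:Add2,r3:Add1,r4:6
c9: stall | r0:14,r1:14,r2:Add2,r3:Add1,r4:6
c10: CDB Add1=14; issue SUB r0<-Add1 | r0:Add1,r1:14,r2:Add2,r3:14,r4:6
c11: issue MUL r0<-Mul1 | r0:Mul1,r1:14,r2:Add2,r3:14,r4:6
c12: - | r0:Mul1,r1:14,r2:Add2,r3:14,r4:6
c13: CDB Add2=22 | r0:Mul1,r1:14,r2:22,r3:14,r4:6
c14: - | r0:Mul1,r1:14,r2:22,r3:14,r4:6
c15: CDB Mul1=196 | r0:196,r1:14,r2:22,r3:14,r4:6
c16: CDB Add1=8 | r0:196,r1:14,r2:22,r3:14,r4:6

STATUS = VALUE 22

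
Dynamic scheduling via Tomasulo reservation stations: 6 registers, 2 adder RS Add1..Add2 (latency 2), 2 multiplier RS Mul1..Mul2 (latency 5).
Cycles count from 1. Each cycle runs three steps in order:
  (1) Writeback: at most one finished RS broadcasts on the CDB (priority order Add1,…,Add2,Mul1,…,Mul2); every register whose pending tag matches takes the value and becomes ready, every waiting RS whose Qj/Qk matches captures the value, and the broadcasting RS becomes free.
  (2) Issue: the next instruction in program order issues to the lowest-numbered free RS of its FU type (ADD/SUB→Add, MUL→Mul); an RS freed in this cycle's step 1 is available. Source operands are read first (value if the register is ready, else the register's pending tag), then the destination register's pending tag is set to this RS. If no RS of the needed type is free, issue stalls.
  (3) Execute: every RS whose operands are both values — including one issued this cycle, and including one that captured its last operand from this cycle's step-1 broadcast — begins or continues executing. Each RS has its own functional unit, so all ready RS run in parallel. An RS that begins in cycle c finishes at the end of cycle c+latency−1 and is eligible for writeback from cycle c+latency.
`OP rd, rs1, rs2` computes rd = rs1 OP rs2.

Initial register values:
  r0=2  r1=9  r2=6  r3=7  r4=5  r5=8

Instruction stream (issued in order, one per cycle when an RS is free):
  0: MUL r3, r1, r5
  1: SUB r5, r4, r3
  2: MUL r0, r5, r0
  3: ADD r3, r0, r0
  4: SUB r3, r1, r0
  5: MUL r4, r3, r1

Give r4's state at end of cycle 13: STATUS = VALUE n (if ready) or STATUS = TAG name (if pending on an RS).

  c1: issue MUL r3<-Mul1  regs: r0:2,r1:9,r2:6,r3:Mul1,r4:5,r5:8
  c2: issue SUB r5<-Add1  regs: r0:2,r1:9,r2:6,r3:Mul1,r4:5,r5:Add1
  c3: issue MUL r0<-Mul2  regs: r0:Mul2,r1:9,r2:6,r3:Mul1,r4:5,r5:Add1
  c4: issue ADD r3<-Add2  regs: r0:Mul2,r1:9,r2:6,r3:Add2,r4:5,r5:Add1
  c5: stall  regs: r0:Mul2,r1:9,r2:6,r3:Add2,r4:5,r5:Add1
  c6: CDB Mul1=72; stall  regs: r0:Mul2,r1:9,r2:6,r3:Add2,r4:5,r5:Add1
  c7: stall  regs: r0:Mul2,r1:9,r2:6,r3:Add2,r4:5,r5:Add1
  c8: CDB Add1=-67; issue SUB r3<-Add1  regs: r0:Mul2,r1:9,r2:6,r3:Add1,r4:5,r5:-67
  c9: issue MUL r4<-Mul1  regs: r0:Mul2,r1:9,r2:6,r3:Add1,r4:Mul1,r5:-67
  c10: -  regs: r0:Mul2,r1:9,r2:6,r3:Add1,r4:Mul1,r5:-67
  c11: -  regs: r0:Mul2,r1:9,r2:6,r3:Add1,r4:Mul1,r5:-67
  c12: -  regs: r0:Mul2,r1:9,r2:6,r3:Add1,r4:Mul1,r5:-67
  c13: CDB Mul2=-134  regs: r0:-134,r1:9,r2:6,r3:Add1,r4:Mul1,r5:-67

STATUS = TAG Mul1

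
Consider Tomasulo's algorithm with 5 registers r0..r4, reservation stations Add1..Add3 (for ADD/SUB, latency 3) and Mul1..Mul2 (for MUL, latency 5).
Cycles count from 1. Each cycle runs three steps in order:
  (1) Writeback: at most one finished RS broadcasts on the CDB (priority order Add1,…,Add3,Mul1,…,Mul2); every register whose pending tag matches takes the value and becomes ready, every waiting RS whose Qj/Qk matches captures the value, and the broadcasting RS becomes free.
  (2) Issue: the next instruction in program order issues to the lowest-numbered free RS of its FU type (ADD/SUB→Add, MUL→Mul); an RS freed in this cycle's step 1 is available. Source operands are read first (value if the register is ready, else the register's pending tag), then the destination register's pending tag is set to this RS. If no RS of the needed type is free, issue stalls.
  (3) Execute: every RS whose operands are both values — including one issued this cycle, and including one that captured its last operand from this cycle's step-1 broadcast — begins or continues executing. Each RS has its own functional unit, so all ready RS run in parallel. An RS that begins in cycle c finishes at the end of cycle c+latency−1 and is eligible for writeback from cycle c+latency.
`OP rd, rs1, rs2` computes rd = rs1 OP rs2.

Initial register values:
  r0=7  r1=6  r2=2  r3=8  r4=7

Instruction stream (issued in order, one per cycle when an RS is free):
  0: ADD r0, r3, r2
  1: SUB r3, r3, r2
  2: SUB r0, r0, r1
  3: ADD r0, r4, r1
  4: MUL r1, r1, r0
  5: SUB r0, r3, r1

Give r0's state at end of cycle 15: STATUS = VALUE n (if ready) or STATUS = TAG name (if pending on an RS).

STATUS = VALUE -72

c1: issue ADD r0<-Add1 | r0:Add1,r1:6,r2:2,r3:8,r4:7
c2: issue SUB r3<-Add2 | r0:Add1,r1:6,r2:2,r3:Add2,r4:7
c3: issue SUB r0<-Add3 | r0:Add3,r1:6,r2:2,r3:Add2,r4:7
c4: CDB Add1=10; issue ADD r0<-Add1 | r0:Add1,r1:6,r2:2,r3:Add2,r4:7
c5: CDB Add2=6; issue MUL r1<-Mul1 | r0:Add1,r1:Mul1,r2:2,r3:6,r4:7
c6: issue SUB r0<-Add2 | r0:Add2,r1:Mul1,r2:2,r3:6,r4:7
c7: CDB Add1=13 | r0:Add2,r1:Mul1,r2:2,r3:6,r4:7
c8: CDB Add3=4 | r0:Add2,r1:Mul1,r2:2,r3:6,r4:7
c9: - | r0:Add2,r1:Mul1,r2:2,r3:6,r4:7
c10: - | r0:Add2,r1:Mul1,r2:2,r3:6,r4:7
c11: - | r0:Add2,r1:Mul1,r2:2,r3:6,r4:7
c12: CDB Mul1=78 | r0:Add2,r1:78,r2:2,r3:6,r4:7
c13: - | r0:Add2,r1:78,r2:2,r3:6,r4:7
c14: - | r0:Add2,r1:78,r2:2,r3:6,r4:7
c15: CDB Add2=-72 | r0:-72,r1:78,r2:2,r3:6,r4:7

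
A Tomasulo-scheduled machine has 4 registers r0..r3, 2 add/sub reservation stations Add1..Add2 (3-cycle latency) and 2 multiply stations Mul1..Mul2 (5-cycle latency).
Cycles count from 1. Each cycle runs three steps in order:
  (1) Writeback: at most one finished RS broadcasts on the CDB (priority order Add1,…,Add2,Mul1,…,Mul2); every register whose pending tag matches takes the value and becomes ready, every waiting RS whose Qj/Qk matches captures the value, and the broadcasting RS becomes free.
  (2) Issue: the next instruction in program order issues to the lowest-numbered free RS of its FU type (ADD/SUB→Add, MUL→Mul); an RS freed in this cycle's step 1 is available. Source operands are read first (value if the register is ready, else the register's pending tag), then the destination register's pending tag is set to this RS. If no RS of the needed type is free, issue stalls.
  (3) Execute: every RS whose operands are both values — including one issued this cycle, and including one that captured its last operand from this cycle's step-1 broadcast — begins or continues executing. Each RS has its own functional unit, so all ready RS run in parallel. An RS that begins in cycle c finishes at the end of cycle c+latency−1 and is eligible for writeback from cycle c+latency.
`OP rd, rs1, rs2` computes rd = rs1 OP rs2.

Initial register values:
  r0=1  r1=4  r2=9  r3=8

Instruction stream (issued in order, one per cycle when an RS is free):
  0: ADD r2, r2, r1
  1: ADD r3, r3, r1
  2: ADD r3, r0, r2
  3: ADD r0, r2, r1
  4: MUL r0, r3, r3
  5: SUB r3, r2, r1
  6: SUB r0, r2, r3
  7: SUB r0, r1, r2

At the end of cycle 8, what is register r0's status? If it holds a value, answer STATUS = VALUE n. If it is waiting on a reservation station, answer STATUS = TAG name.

cycle 1: issue ADD r2<-Add1 // r0:1,r1:4,r2:Add1,r3:8
cycle 2: issue ADD r3<-Add2 // r0:1,r1:4,r2:Add1,r3:Add2
cycle 3: stall // r0:1,r1:4,r2:Add1,r3:Add2
cycle 4: CDB Add1=13; issue ADD r3<-Add1 // r0:1,r1:4,r2:13,r3:Add1
cycle 5: CDB Add2=12; issue ADD r0<-Add2 // r0:Add2,r1:4,r2:13,r3:Add1
cycle 6: issue MUL r0<-Mul1 // r0:Mul1,r1:4,r2:13,r3:Add1
cycle 7: CDB Add1=14; issue SUB r3<-Add1 // r0:Mul1,r1:4,r2:13,r3:Add1
cycle 8: CDB Add2=17; issue SUB r0<-Add2 // r0:Add2,r1:4,r2:13,r3:Add1

STATUS = TAG Add2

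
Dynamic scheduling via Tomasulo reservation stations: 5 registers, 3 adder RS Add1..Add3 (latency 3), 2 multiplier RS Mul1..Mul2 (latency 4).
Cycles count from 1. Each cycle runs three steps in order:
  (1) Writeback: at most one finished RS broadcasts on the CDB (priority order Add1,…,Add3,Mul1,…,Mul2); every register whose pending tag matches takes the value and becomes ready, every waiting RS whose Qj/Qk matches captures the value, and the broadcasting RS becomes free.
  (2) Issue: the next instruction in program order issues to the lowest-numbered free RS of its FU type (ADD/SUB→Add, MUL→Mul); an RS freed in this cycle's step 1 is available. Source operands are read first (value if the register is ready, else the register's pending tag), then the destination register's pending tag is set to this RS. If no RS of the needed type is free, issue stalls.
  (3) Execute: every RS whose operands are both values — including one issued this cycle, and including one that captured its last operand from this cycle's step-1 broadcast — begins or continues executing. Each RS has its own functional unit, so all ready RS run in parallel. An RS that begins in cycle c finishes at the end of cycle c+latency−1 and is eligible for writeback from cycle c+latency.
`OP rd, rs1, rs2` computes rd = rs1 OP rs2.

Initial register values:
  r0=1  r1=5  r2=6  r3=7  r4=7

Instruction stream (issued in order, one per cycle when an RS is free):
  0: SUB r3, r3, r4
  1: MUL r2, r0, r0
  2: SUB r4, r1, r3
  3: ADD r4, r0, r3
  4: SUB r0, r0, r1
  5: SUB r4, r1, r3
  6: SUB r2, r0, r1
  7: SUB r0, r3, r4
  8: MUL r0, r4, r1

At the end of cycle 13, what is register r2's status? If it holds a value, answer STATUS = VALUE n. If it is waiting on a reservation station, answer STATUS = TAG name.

STATUS = VALUE -9

c1: issue SUB r3<-Add1 | r0:1,r1:5,r2:6,r3:Add1,r4:7
c2: issue MUL r2<-Mul1 | r0:1,r1:5,r2:Mul1,r3:Add1,r4:7
c3: issue SUB r4<-Add2 | r0:1,r1:5,r2:Mul1,r3:Add1,r4:Add2
c4: CDB Add1=0; issue ADD r4<-Add1 | r0:1,r1:5,r2:Mul1,r3:0,r4:Add1
c5: issue SUB r0<-Add3 | r0:Add3,r1:5,r2:Mul1,r3:0,r4:Add1
c6: CDB Mul1=1; stall | r0:Add3,r1:5,r2:1,r3:0,r4:Add1
c7: CDB Add1=1; issue SUB r4<-Add1 | r0:Add3,r1:5,r2:1,r3:0,r4:Add1
c8: CDB Add2=5; issue SUB r2<-Add2 | r0:Add3,r1:5,r2:Add2,r3:0,r4:Add1
c9: CDB Add3=-4; issue SUB r0<-Add3 | r0:Add3,r1:5,r2:Add2,r3:0,r4:Add1
c10: CDB Add1=5; issue MUL r0<-Mul1 | r0:Mul1,r1:5,r2:Add2,r3:0,r4:5
c11: - | r0:Mul1,r1:5,r2:Add2,r3:0,r4:5
c12: CDB Add2=-9 | r0:Mul1,r1:5,r2:-9,r3:0,r4:5
c13: CDB Add3=-5 | r0:Mul1,r1:5,r2:-9,r3:0,r4:5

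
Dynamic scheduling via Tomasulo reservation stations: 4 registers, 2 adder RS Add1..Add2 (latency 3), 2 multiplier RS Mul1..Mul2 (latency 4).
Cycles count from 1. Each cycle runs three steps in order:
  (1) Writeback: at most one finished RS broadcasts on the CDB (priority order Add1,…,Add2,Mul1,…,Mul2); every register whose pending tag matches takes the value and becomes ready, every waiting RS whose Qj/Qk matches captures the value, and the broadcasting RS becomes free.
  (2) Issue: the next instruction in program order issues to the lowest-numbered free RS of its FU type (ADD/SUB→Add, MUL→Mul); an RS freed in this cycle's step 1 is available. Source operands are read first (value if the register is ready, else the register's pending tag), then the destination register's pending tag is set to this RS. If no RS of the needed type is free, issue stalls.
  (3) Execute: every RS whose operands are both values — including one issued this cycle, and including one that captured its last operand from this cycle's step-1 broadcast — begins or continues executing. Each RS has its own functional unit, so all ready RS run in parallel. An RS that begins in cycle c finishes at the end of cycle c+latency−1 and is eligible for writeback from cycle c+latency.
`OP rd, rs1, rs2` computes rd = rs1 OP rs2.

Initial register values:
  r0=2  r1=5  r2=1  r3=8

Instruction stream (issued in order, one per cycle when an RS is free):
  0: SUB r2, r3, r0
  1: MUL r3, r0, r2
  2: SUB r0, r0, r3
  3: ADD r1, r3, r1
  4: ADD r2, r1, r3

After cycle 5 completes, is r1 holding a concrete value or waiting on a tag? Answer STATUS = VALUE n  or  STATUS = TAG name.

c1: issue SUB r2<-Add1 | r0:2,r1:5,r2:Add1,r3:8
c2: issue MUL r3<-Mul1 | r0:2,r1:5,r2:Add1,r3:Mul1
c3: issue SUB r0<-Add2 | r0:Add2,r1:5,r2:Add1,r3:Mul1
c4: CDB Add1=6; issue ADD r1<-Add1 | r0:Add2,r1:Add1,r2:6,r3:Mul1
c5: stall | r0:Add2,r1:Add1,r2:6,r3:Mul1

STATUS = TAG Add1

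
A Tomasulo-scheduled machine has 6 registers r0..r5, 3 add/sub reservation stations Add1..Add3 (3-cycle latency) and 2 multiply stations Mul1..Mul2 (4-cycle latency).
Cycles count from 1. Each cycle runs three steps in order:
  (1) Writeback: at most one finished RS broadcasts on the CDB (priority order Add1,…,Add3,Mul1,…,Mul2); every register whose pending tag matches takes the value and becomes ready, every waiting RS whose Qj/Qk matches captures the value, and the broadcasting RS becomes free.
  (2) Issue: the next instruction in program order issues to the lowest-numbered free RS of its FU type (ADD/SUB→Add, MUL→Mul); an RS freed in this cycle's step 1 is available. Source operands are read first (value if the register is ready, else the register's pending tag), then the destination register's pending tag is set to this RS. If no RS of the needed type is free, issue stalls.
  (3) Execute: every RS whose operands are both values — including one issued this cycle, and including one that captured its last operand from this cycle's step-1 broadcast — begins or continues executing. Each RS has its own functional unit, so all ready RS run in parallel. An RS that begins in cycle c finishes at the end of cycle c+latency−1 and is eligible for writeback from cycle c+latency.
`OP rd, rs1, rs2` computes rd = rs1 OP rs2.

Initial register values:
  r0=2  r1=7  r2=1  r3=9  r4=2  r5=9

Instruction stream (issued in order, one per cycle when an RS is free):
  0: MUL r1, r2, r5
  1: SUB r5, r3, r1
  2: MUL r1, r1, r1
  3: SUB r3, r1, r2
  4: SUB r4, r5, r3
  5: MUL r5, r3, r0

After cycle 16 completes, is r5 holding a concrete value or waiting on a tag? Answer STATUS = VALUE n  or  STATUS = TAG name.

c1: issue MUL r1<-Mul1 | r0:2,r1:Mul1,r2:1,r3:9,r4:2,r5:9
c2: issue SUB r5<-Add1 | r0:2,r1:Mul1,r2:1,r3:9,r4:2,r5:Add1
c3: issue MUL r1<-Mul2 | r0:2,r1:Mul2,r2:1,r3:9,r4:2,r5:Add1
c4: issue SUB r3<-Add2 | r0:2,r1:Mul2,r2:1,r3:Add2,r4:2,r5:Add1
c5: CDB Mul1=9; issue SUB r4<-Add3 | r0:2,r1:Mul2,r2:1,r3:Add2,r4:Add3,r5:Add1
c6: issue MUL r5<-Mul1 | r0:2,r1:Mul2,r2:1,r3:Add2,r4:Add3,r5:Mul1
c7: - | r0:2,r1:Mul2,r2:1,r3:Add2,r4:Add3,r5:Mul1
c8: CDB Add1=0 | r0:2,r1:Mul2,r2:1,r3:Add2,r4:Add3,r5:Mul1
c9: CDB Mul2=81 | r0:2,r1:81,r2:1,r3:Add2,r4:Add3,r5:Mul1
c10: - | r0:2,r1:81,r2:1,r3:Add2,r4:Add3,r5:Mul1
c11: - | r0:2,r1:81,r2:1,r3:Add2,r4:Add3,r5:Mul1
c12: CDB Add2=80 | r0:2,r1:81,r2:1,r3:80,r4:Add3,r5:Mul1
c13: - | r0:2,r1:81,r2:1,r3:80,r4:Add3,r5:Mul1
c14: - | r0:2,r1:81,r2:1,r3:80,r4:Add3,r5:Mul1
c15: CDB Add3=-80 | r0:2,r1:81,r2:1,r3:80,r4:-80,r5:Mul1
c16: CDB Mul1=160 | r0:2,r1:81,r2:1,r3:80,r4:-80,r5:160

STATUS = VALUE 160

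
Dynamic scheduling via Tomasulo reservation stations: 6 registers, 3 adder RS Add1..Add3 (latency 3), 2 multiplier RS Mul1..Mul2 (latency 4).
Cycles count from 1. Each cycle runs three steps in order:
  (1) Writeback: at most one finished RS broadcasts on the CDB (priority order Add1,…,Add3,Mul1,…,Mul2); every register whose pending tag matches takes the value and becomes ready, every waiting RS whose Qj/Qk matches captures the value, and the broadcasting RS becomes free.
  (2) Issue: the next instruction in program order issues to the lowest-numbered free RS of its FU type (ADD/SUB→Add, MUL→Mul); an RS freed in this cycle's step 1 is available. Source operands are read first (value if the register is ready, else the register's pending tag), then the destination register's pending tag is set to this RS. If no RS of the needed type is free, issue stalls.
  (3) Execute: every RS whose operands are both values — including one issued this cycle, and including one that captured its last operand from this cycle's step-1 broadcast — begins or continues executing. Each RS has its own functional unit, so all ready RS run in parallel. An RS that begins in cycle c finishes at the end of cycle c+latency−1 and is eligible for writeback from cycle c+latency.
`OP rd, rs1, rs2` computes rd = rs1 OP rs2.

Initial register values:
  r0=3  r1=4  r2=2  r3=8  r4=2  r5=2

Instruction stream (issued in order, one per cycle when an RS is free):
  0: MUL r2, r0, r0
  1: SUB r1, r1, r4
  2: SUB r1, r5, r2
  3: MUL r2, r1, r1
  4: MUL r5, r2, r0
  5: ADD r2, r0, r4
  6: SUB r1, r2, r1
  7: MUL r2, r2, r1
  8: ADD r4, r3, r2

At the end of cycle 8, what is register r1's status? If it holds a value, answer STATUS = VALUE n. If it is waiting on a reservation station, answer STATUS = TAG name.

STATUS = TAG Add3

cycle 1: issue MUL r2<-Mul1 // r0:3,r1:4,r2:Mul1,r3:8,r4:2,r5:2
cycle 2: issue SUB r1<-Add1 // r0:3,r1:Add1,r2:Mul1,r3:8,r4:2,r5:2
cycle 3: issue SUB r1<-Add2 // r0:3,r1:Add2,r2:Mul1,r3:8,r4:2,r5:2
cycle 4: issue MUL r2<-Mul2 // r0:3,r1:Add2,r2:Mul2,r3:8,r4:2,r5:2
cycle 5: CDB Add1=2; stall // r0:3,r1:Add2,r2:Mul2,r3:8,r4:2,r5:2
cycle 6: CDB Mul1=9; issue MUL r5<-Mul1 // r0:3,r1:Add2,r2:Mul2,r3:8,r4:2,r5:Mul1
cycle 7: issue ADD r2<-Add1 // r0:3,r1:Add2,r2:Add1,r3:8,r4:2,r5:Mul1
cycle 8: issue SUB r1<-Add3 // r0:3,r1:Add3,r2:Add1,r3:8,r4:2,r5:Mul1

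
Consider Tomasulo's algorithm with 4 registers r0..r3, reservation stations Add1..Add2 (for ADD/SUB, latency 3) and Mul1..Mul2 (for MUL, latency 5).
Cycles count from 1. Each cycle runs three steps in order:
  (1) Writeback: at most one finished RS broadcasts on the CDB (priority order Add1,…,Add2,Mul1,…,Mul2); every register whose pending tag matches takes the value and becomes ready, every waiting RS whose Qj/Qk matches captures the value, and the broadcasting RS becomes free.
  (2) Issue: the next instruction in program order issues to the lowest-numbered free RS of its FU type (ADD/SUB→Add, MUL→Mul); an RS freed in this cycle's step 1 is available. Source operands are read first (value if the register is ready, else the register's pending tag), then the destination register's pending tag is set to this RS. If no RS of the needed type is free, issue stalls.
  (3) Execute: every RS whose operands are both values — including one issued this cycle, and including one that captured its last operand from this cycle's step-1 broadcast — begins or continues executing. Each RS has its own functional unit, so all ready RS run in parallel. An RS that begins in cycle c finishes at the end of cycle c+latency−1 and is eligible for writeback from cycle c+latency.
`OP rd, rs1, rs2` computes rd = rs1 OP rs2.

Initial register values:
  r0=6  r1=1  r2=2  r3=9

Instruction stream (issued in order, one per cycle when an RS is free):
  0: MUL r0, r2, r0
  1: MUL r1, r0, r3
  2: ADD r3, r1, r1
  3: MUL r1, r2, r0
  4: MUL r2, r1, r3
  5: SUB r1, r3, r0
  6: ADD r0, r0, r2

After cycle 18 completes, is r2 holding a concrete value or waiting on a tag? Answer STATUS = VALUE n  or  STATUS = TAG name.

c1: issue MUL r0<-Mul1 | r0:Mul1,r1:1,r2:2,r3:9
c2: issue MUL r1<-Mul2 | r0:Mul1,r1:Mul2,r2:2,r3:9
c3: issue ADD r3<-Add1 | r0:Mul1,r1:Mul2,r2:2,r3:Add1
c4: stall | r0:Mul1,r1:Mul2,r2:2,r3:Add1
c5: stall | r0:Mul1,r1:Mul2,r2:2,r3:Add1
c6: CDB Mul1=12; issue MUL r1<-Mul1 | r0:12,r1:Mul1,r2:2,r3:Add1
c7: stall | r0:12,r1:Mul1,r2:2,r3:Add1
c8: stall | r0:12,r1:Mul1,r2:2,r3:Add1
c9: stall | r0:12,r1:Mul1,r2:2,r3:Add1
c10: stall | r0:12,r1:Mul1,r2:2,r3:Add1
c11: CDB Mul1=24; issue MUL r2<-Mul1 | r0:12,r1:24,r2:Mul1,r3:Add1
c12: CDB Mul2=108; issue SUB r1<-Add2 | r0:12,r1:Add2,r2:Mul1,r3:Add1
c13: stall | r0:12,r1:Add2,r2:Mul1,r3:Add1
c14: stall | r0:12,r1:Add2,r2:Mul1,r3:Add1
c15: CDB Add1=216; issue ADD r0<-Add1 | r0:Add1,r1:Add2,r2:Mul1,r3:216
c16: - | r0:Add1,r1:Add2,r2:Mul1,r3:216
c17: - | r0:Add1,r1:Add2,r2:Mul1,r3:216
c18: CDB Add2=204 | r0:Add1,r1:204,r2:Mul1,r3:216

STATUS = TAG Mul1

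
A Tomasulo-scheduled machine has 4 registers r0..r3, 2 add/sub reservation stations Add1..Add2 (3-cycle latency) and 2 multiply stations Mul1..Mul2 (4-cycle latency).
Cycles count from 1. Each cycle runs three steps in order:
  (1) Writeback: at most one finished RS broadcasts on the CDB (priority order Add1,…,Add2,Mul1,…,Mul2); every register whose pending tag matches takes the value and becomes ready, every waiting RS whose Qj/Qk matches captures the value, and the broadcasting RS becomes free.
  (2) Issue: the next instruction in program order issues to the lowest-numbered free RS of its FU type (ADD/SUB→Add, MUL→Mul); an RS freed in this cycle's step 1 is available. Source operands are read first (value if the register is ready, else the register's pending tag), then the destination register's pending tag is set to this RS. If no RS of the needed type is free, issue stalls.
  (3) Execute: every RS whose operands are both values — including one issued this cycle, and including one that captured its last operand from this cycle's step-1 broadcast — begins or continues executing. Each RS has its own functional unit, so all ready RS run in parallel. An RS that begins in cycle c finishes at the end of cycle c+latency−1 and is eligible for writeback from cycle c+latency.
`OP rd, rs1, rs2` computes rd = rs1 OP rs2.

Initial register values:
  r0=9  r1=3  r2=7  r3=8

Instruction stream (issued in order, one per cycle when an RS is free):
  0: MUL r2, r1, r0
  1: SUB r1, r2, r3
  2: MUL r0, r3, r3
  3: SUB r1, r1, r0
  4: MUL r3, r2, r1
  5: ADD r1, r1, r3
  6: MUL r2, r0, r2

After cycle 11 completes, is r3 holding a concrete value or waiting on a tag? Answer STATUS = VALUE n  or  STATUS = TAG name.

STATUS = TAG Mul1

cycle 1: issue MUL r2<-Mul1 // r0:9,r1:3,r2:Mul1,r3:8
cycle 2: issue SUB r1<-Add1 // r0:9,r1:Add1,r2:Mul1,r3:8
cycle 3: issue MUL r0<-Mul2 // r0:Mul2,r1:Add1,r2:Mul1,r3:8
cycle 4: issue SUB r1<-Add2 // r0:Mul2,r1:Add2,r2:Mul1,r3:8
cycle 5: CDB Mul1=27; issue MUL r3<-Mul1 // r0:Mul2,r1:Add2,r2:27,r3:Mul1
cycle 6: stall // r0:Mul2,r1:Add2,r2:27,r3:Mul1
cycle 7: CDB Mul2=64; stall // r0:64,r1:Add2,r2:27,r3:Mul1
cycle 8: CDB Add1=19; issue ADD r1<-Add1 // r0:64,r1:Add1,r2:27,r3:Mul1
cycle 9: issue MUL r2<-Mul2 // r0:64,r1:Add1,r2:Mul2,r3:Mul1
cycle 10: - // r0:64,r1:Add1,r2:Mul2,r3:Mul1
cycle 11: CDB Add2=-45 // r0:64,r1:Add1,r2:Mul2,r3:Mul1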